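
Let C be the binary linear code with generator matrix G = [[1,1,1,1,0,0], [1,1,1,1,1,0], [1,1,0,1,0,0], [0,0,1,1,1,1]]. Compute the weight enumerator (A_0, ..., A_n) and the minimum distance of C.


Weight distribution: A_0 = 1, A_1 = 2, A_2 = 2, A_3 = 4, A_4 = 5, A_5 = 2. Minimum distance d = 1.

Enumerate all 2^4 = 16 messages m ∈ F_2^4.
For each, compute codeword c = mG in F_2^6, then tally its weight.
  m = 0000 → c = 000000, weight = 0.
  m = 1000 → c = 111100, weight = 4.
  m = 0100 → c = 111110, weight = 5.
  m = 1100 → c = 000010, weight = 1.
  m = 0010 → c = 110100, weight = 3.
  m = 1010 → c = 001000, weight = 1.
  m = 0110 → c = 001010, weight = 2.
  m = 1110 → c = 110110, weight = 4.
  m = 0001 → c = 001111, weight = 4.
  m = 1001 → c = 110011, weight = 4.
  m = 0101 → c = 110001, weight = 3.
  m = 1101 → c = 001101, weight = 3.
  m = 0011 → c = 111011, weight = 5.
  m = 1011 → c = 000111, weight = 3.
  m = 0111 → c = 000101, weight = 2.
  m = 1111 → c = 111001, weight = 4.
Tally weights:
  weight 0: 1 codewords.
  weight 1: 2 codewords.
  weight 2: 2 codewords.
  weight 3: 4 codewords.
  weight 4: 5 codewords.
  weight 5: 2 codewords.
Minimum distance d = smallest w > 0 with A_w > 0 = 1.
Sanity: Σ A_w = 16 = 2^4 = 16 ✓.


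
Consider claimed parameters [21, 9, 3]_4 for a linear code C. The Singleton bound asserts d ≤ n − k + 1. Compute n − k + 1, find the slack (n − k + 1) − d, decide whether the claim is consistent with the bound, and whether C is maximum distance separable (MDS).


Singleton RHS = n − k + 1 = 13, slack = 10, bound satisfied, not MDS.

Singleton bound: d ≤ n − k + 1.
Here n = 21, k = 9, so n − k + 1 = 13.
Given d = 3, check d ≤ 13: YES.
Slack = (n − k + 1) − d = 10.
The code is NOT MDS (slack = 10 > 0).
Description: the claimed parameters are [21, 9, 3]_4; such a code would be non-MDS.


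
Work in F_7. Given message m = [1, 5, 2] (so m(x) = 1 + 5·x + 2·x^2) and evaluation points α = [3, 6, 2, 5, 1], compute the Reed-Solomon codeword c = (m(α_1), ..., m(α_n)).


c = [6, 5, 5, 6, 1]

Message polynomial: m(x) = 1 + 5·x + 2·x^2 (mod 7).
For each evaluation point α_i, compute m(α_i) mod 7:
  α_1 = 3: Horner steps 2 → 4 → 6, so m(3) = 6.
  α_2 = 6: Horner steps 2 → 3 → 5, so m(6) = 5.
  α_3 = 2: Horner steps 2 → 2 → 5, so m(2) = 5.
  α_4 = 5: Horner steps 2 → 1 → 6, so m(5) = 6.
  α_5 = 1: Horner steps 2 → 0 → 1, so m(1) = 1.
Codeword c = [6, 5, 5, 6, 1] ∈ F_7^5.


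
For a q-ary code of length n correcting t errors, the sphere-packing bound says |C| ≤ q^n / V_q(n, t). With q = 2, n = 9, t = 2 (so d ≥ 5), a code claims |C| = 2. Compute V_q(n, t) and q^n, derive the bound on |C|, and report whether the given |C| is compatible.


V_q(n, t) = 46, q^n = 512, Hamming bound = 11, |C| = 2 ≤ bound (satisfied).

Step 1: Compute V_q(n, t) = Σ_{j=0}^2 C(n, j) (q−1)^j.
  j = 0: C(9,0)·(1)^0 = 1·1 = 1.
  j = 1: C(9,1)·(1)^1 = 9·1 = 9.
  j = 2: C(9,2)·(1)^2 = 36·1 = 36.
  V_q(n, t) = 1 + 9 + 36 = 46.
Step 2: q^n = 2^9 = 512.
Step 3: Hamming bound ⌊q^n / V_q(n,t)⌋ = ⌊512/46⌋ = 11.
Step 4: Compare |C| = 2 to 11: satisfied.
The claimed |C| lies below the Hamming bound.


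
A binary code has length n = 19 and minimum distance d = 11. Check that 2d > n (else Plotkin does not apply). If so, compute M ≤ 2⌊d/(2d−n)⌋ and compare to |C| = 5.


Plotkin bound M ≤ 6; given |C| = 5 ≤ bound (satisfied).

Check applicability: 2d = 22, n = 19.
2d − n = 3 > 0, so Plotkin applies.
Compute d/(2d−n) = 11/3 ≈ 3.6667.
⌊d/(2d−n)⌋ = 3.
Plotkin bound: M ≤ 2·3 = 6.
Given |C| = 5, check: satisfied.
This |C| is below the Plotkin bound.


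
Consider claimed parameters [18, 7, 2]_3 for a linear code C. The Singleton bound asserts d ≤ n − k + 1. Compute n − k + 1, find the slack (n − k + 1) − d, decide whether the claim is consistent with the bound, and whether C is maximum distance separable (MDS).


Singleton RHS = n − k + 1 = 12, slack = 10, bound satisfied, not MDS.

Singleton bound: d ≤ n − k + 1.
Here n = 18, k = 7, so n − k + 1 = 12.
Given d = 2, check d ≤ 12: YES.
Slack = (n − k + 1) − d = 10.
The code is NOT MDS (slack = 10 > 0).
Description: the claimed parameters are [18, 7, 2]_3; such a code would be non-MDS.


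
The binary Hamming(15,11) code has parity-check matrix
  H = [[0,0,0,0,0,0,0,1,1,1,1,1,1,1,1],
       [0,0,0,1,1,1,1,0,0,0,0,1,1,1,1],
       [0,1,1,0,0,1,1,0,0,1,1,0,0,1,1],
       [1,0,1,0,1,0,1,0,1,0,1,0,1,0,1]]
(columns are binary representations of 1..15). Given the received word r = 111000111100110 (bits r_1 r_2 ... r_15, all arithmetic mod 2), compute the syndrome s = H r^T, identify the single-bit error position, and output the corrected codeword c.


s = (1, 1, 1, 1)^T, error position = 15, corrected codeword c = 111000111100111

Compute s = H r^T mod 2 one row at a time:
  s_1 = 1 + 1 + 1 + 0 + 0 + 1 + 1 + 0 = 5 ≡ 1 (mod 2).
  s_2 = 0 + 0 + 0 + 1 + 0 + 1 + 1 + 0 = 3 ≡ 1 (mod 2).
  s_3 = 1 + 1 + 0 + 1 + 1 + 0 + 1 + 0 = 5 ≡ 1 (mod 2).
  s_4 = 1 + 1 + 0 + 1 + 1 + 0 + 1 + 0 = 5 ≡ 1 (mod 2).
s = (1, 1, 1, 1)^T — this equals column 15 of H (binary 1111), so error is at position 15.
Correct: flip bit 15 of r = 111000111100110 to get c = 111000111100111.


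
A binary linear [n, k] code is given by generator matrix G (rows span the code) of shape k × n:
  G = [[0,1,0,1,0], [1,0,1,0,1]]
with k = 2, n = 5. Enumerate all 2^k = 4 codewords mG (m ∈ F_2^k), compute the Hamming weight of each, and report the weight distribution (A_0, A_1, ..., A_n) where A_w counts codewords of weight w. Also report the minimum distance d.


Weight distribution: A_0 = 1, A_2 = 1, A_3 = 1, A_5 = 1. Minimum distance d = 2.

Enumerate all 2^2 = 4 messages m ∈ F_2^2.
For each, compute codeword c = mG in F_2^5, then tally its weight.
  m = 00 → c = 00000, weight = 0.
  m = 10 → c = 01010, weight = 2.
  m = 01 → c = 10101, weight = 3.
  m = 11 → c = 11111, weight = 5.
Tally weights:
  weight 0: 1 codewords.
  weight 2: 1 codewords.
  weight 3: 1 codewords.
  weight 5: 1 codewords.
Minimum distance d = smallest w > 0 with A_w > 0 = 2.
Sanity: Σ A_w = 4 = 2^2 = 4 ✓.


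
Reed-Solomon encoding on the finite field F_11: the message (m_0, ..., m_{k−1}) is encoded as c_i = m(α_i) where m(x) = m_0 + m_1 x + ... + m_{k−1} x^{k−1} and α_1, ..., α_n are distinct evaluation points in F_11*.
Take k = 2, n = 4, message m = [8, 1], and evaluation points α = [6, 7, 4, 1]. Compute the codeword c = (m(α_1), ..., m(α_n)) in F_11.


c = [3, 4, 1, 9]

Message polynomial: m(x) = 8 + 1·x (mod 11).
For each evaluation point α_i, compute m(α_i) mod 11:
  α_1 = 6: Horner steps 1 → 3, so m(6) = 3.
  α_2 = 7: Horner steps 1 → 4, so m(7) = 4.
  α_3 = 4: Horner steps 1 → 1, so m(4) = 1.
  α_4 = 1: Horner steps 1 → 9, so m(1) = 9.
Codeword c = [3, 4, 1, 9] ∈ F_11^4.


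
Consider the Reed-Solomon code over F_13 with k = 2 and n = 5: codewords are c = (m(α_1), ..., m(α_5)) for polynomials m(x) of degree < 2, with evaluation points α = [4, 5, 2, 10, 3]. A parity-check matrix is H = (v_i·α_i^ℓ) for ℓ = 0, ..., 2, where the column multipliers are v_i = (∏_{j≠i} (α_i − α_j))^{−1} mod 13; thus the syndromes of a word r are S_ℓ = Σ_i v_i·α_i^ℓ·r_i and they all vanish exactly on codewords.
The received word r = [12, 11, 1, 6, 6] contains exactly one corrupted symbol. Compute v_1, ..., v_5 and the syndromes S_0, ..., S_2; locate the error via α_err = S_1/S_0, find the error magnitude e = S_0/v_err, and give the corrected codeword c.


S = (7, 8, 11), error at position 5, error magnitude e = 6, c = [12, 11, 1, 6, 0].

Step 1: column multipliers v_i = (∏_{j≠i}(α_i − α_j))^{−1} mod 13.
  i = 1 (α = 4): (4−5)(4−2)(4−10)(4−3) = (−1)·2·(−6)·1 = 12 ≡ 12, so v_1 = 12^{−1} = 12 (mod 13).
  i = 2 (α = 5): (5−4)(5−2)(5−10)(5−3) = 1·3·(−5)·2 = −30 ≡ 9, so v_2 = 9^{−1} = 3 (mod 13).
  i = 3 (α = 2): (2−4)(2−5)(2−10)(2−3) = (−2)·(−3)·(−8)·(−1) = 48 ≡ 9, so v_3 = 9^{−1} = 3 (mod 13).
  i = 4 (α = 10): (10−4)(10−5)(10−2)(10−3) = 6·5·8·7 = 1680 ≡ 3, so v_4 = 3^{−1} = 9 (mod 13).
  i = 5 (α = 3): (3−4)(3−5)(3−2)(3−10) = (−1)·(−2)·1·(−7) = −14 ≡ 12, so v_5 = 12^{−1} = 12 (mod 13).
  v = [12, 3, 3, 9, 12].
Step 2: syndromes of r = [12, 11, 1, 6, 6] (all sums mod 13).
  S_0 = Σ v_i r_i = 12·12 + 3·11 + 3·1 + 9·6 + 12·6 = 306 ≡ 7.
  S_1 = Σ v_i α_i r_i = 12·4·12 + 3·5·11 + 3·2·1 + 9·10·6 + 12·3·6 = 1503 ≡ 8.
  α_i^2 mod 13 = [3, 12, 4, 9, 9].
  S_2 = Σ v_i α_i^2 r_i = 12·3·12 + 3·12·11 + 3·4·1 + 9·9·6 + 12·9·6 = 1974 ≡ 11.
  S = (7, 8, 11) ≠ 0, so r is not a codeword (an error is present).
Step 3: locate the error. For a single error e at position i, S_ℓ = v_i·e·α_i^ℓ, so α_err = S_1/S_0.
  S_0^{−1} = 7^{−1} = 2 (mod 13), so α_err = 8·2 = 16 ≡ 3 = α_5. Error position i = 5.
  Consistency check: S_2/S_1 = 11·5 = 55 ≡ 3 = α_err ✓ (single-error assumption holds).
Step 4: error magnitude e = S_0/v_5 = S_0·∏_{j≠5}(α_5 − α_j) = 7·12 = 84 ≡ 6 (mod 13).
Step 5: correct position 5: c_5 = r_5 − e = 6 − 6 ≡ 0 (mod 13). Hence c = [12, 11, 1, 6, 0].
  Check: interpolating c through the α_i gives m(x) = 3 + 12·x (degree < 2) with m(α_i) = c_i for every i, so c is indeed a codeword.


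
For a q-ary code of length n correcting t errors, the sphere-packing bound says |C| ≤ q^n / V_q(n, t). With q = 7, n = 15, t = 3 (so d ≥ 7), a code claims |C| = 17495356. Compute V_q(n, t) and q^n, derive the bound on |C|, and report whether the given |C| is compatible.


V_q(n, t) = 102151, q^n = 4747561509943, Hamming bound = 46475918, |C| = 17495356 ≤ bound (satisfied).

Step 1: Compute V_q(n, t) = Σ_{j=0}^3 C(n, j) (q−1)^j.
  j = 0: C(15,0)·(6)^0 = 1·1 = 1.
  j = 1: C(15,1)·(6)^1 = 15·6 = 90.
  j = 2: C(15,2)·(6)^2 = 105·36 = 3780.
  j = 3: C(15,3)·(6)^3 = 455·216 = 98280.
  V_q(n, t) = 1 + 90 + 3780 + 98280 = 102151.
Step 2: q^n = 7^15 = 4747561509943.
Step 3: Hamming bound ⌊q^n / V_q(n,t)⌋ = ⌊4747561509943/102151⌋ = 46475918.
Step 4: Compare |C| = 17495356 to 46475918: satisfied.
The claimed |C| lies below the Hamming bound.


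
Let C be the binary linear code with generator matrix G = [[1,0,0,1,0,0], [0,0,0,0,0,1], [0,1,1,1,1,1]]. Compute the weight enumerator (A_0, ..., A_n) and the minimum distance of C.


Weight distribution: A_0 = 1, A_1 = 1, A_2 = 1, A_3 = 1, A_4 = 2, A_5 = 2. Minimum distance d = 1.

Enumerate all 2^3 = 8 messages m ∈ F_2^3.
For each, compute codeword c = mG in F_2^6, then tally its weight.
  m = 000 → c = 000000, weight = 0.
  m = 100 → c = 100100, weight = 2.
  m = 010 → c = 000001, weight = 1.
  m = 110 → c = 100101, weight = 3.
  m = 001 → c = 011111, weight = 5.
  m = 101 → c = 111011, weight = 5.
  m = 011 → c = 011110, weight = 4.
  m = 111 → c = 111010, weight = 4.
Tally weights:
  weight 0: 1 codewords.
  weight 1: 1 codewords.
  weight 2: 1 codewords.
  weight 3: 1 codewords.
  weight 4: 2 codewords.
  weight 5: 2 codewords.
Minimum distance d = smallest w > 0 with A_w > 0 = 1.
Sanity: Σ A_w = 8 = 2^3 = 8 ✓.


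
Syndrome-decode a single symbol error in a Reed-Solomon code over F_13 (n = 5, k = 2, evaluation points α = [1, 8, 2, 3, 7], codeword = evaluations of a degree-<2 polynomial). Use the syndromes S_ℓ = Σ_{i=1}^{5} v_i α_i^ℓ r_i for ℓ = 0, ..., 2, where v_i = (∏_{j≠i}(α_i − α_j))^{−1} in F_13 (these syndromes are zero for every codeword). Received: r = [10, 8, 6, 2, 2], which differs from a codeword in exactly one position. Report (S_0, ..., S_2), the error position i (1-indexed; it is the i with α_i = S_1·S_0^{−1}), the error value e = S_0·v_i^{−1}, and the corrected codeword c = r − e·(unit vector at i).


S = (12, 6, 3), error at position 5, error magnitude e = 3, c = [10, 8, 6, 2, 12].

Step 1: column multipliers v_i = (∏_{j≠i}(α_i − α_j))^{−1} mod 13.
  i = 1 (α = 1): (1−8)(1−2)(1−3)(1−7) = (−7)·(−1)·(−2)·(−6) = 84 ≡ 6, so v_1 = 6^{−1} = 11 (mod 13).
  i = 2 (α = 8): (8−1)(8−2)(8−3)(8−7) = 7·6·5·1 = 210 ≡ 2, so v_2 = 2^{−1} = 7 (mod 13).
  i = 3 (α = 2): (2−1)(2−8)(2−3)(2−7) = 1·(−6)·(−1)·(−5) = −30 ≡ 9, so v_3 = 9^{−1} = 3 (mod 13).
  i = 4 (α = 3): (3−1)(3−8)(3−2)(3−7) = 2·(−5)·1·(−4) = 40 ≡ 1, so v_4 = 1^{−1} = 1 (mod 13).
  i = 5 (α = 7): (7−1)(7−8)(7−2)(7−3) = 6·(−1)·5·4 = −120 ≡ 10, so v_5 = 10^{−1} = 4 (mod 13).
  v = [11, 7, 3, 1, 4].
Step 2: syndromes of r = [10, 8, 6, 2, 2] (all sums mod 13).
  S_0 = Σ v_i r_i = 11·10 + 7·8 + 3·6 + 1·2 + 4·2 = 194 ≡ 12.
  S_1 = Σ v_i α_i r_i = 11·1·10 + 7·8·8 + 3·2·6 + 1·3·2 + 4·7·2 = 656 ≡ 6.
  α_i^2 mod 13 = [1, 12, 4, 9, 10].
  S_2 = Σ v_i α_i^2 r_i = 11·1·10 + 7·12·8 + 3·4·6 + 1·9·2 + 4·10·2 = 952 ≡ 3.
  S = (12, 6, 3) ≠ 0, so r is not a codeword (an error is present).
Step 3: locate the error. For a single error e at position i, S_ℓ = v_i·e·α_i^ℓ, so α_err = S_1/S_0.
  S_0^{−1} = 12^{−1} = 12 (mod 13), so α_err = 6·12 = 72 ≡ 7 = α_5. Error position i = 5.
  Consistency check: S_2/S_1 = 3·11 = 33 ≡ 7 = α_err ✓ (single-error assumption holds).
Step 4: error magnitude e = S_0/v_5 = S_0·∏_{j≠5}(α_5 − α_j) = 12·10 = 120 ≡ 3 (mod 13).
Step 5: correct position 5: c_5 = r_5 − e = 2 − 3 ≡ 12 (mod 13). Hence c = [10, 8, 6, 2, 12].
  Check: interpolating c through the α_i gives m(x) = 1 + 9·x (degree < 2) with m(α_i) = c_i for every i, so c is indeed a codeword.


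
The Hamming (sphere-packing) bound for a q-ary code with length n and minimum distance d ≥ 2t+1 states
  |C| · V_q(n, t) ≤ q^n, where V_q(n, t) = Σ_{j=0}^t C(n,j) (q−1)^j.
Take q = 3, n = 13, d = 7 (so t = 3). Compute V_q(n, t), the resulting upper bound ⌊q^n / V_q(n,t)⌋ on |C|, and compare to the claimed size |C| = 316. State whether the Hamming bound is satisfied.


V_q(n, t) = 2627, q^n = 1594323, Hamming bound = 606, |C| = 316 ≤ bound (satisfied).

Step 1: Compute V_q(n, t) = Σ_{j=0}^3 C(n, j) (q−1)^j.
  j = 0: C(13,0)·(2)^0 = 1·1 = 1.
  j = 1: C(13,1)·(2)^1 = 13·2 = 26.
  j = 2: C(13,2)·(2)^2 = 78·4 = 312.
  j = 3: C(13,3)·(2)^3 = 286·8 = 2288.
  V_q(n, t) = 1 + 26 + 312 + 2288 = 2627.
Step 2: q^n = 3^13 = 1594323.
Step 3: Hamming bound ⌊q^n / V_q(n,t)⌋ = ⌊1594323/2627⌋ = 606.
Step 4: Compare |C| = 316 to 606: satisfied.
The claimed |C| lies below the Hamming bound.


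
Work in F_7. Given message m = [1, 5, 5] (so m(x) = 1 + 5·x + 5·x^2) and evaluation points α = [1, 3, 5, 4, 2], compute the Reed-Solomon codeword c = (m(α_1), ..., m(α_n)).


c = [4, 5, 4, 3, 3]

Message polynomial: m(x) = 1 + 5·x + 5·x^2 (mod 7).
For each evaluation point α_i, compute m(α_i) mod 7:
  α_1 = 1: Horner steps 5 → 3 → 4, so m(1) = 4.
  α_2 = 3: Horner steps 5 → 6 → 5, so m(3) = 5.
  α_3 = 5: Horner steps 5 → 2 → 4, so m(5) = 4.
  α_4 = 4: Horner steps 5 → 4 → 3, so m(4) = 3.
  α_5 = 2: Horner steps 5 → 1 → 3, so m(2) = 3.
Codeword c = [4, 5, 4, 3, 3] ∈ F_7^5.


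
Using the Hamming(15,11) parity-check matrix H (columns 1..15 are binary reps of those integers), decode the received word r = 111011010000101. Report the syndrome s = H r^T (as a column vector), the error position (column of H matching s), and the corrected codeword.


s = (1, 0, 0, 1)^T, error position = 9, corrected codeword c = 111011011000101

Compute s = H r^T mod 2 one row at a time:
  s_1 = 1 + 0 + 0 + 0 + 0 + 1 + 0 + 1 = 3 ≡ 1 (mod 2).
  s_2 = 0 + 1 + 1 + 0 + 0 + 1 + 0 + 1 = 4 ≡ 0 (mod 2).
  s_3 = 1 + 1 + 1 + 0 + 0 + 0 + 0 + 1 = 4 ≡ 0 (mod 2).
  s_4 = 1 + 1 + 1 + 0 + 0 + 0 + 1 + 1 = 5 ≡ 1 (mod 2).
s = (1, 0, 0, 1)^T — this equals column 9 of H (binary 1001), so error is at position 9.
Correct: flip bit 9 of r = 111011010000101 to get c = 111011011000101.


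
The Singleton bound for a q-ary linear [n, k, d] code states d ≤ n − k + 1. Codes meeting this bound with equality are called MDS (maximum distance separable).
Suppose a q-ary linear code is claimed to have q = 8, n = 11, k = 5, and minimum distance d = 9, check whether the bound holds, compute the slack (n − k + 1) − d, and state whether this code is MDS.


Singleton RHS = n − k + 1 = 7, slack = -2, bound violated (no such code; not MDS).

Singleton bound: d ≤ n − k + 1.
Here n = 11, k = 5, so n − k + 1 = 7.
Given d = 9, check d ≤ 7: NO.
Slack = (n − k + 1) − d = -2.
The slack is negative: d = 9 exceeds n − k + 1 = 7 by 2, so the Singleton bound is violated and no linear [11, 5, 9]_8 code can exist. In particular it is not MDS (MDS requires d = n − k + 1 exactly).
Description: the claimed parameters are [11, 5, 9]_8; such a code would be impossible (violates the Singleton bound).


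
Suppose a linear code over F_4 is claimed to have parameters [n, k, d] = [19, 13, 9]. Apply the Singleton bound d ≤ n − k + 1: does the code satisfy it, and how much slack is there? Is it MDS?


Singleton RHS = n − k + 1 = 7, slack = -2, bound violated (no such code; not MDS).

Singleton bound: d ≤ n − k + 1.
Here n = 19, k = 13, so n − k + 1 = 7.
Given d = 9, check d ≤ 7: NO.
Slack = (n − k + 1) − d = -2.
The slack is negative: d = 9 exceeds n − k + 1 = 7 by 2, so the Singleton bound is violated and no linear [19, 13, 9]_4 code can exist. In particular it is not MDS (MDS requires d = n − k + 1 exactly).
Description: the claimed parameters are [19, 13, 9]_4; such a code would be impossible (violates the Singleton bound).


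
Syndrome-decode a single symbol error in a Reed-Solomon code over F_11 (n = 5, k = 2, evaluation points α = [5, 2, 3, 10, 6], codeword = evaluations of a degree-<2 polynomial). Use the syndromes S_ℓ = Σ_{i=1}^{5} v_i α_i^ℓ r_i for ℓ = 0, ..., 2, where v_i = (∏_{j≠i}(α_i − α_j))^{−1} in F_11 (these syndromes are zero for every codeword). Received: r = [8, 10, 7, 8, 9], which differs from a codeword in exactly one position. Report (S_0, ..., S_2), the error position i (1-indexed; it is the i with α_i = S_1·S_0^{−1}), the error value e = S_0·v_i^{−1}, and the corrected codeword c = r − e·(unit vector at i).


S = (5, 3, 4), error at position 1, error magnitude e = 7, c = [1, 10, 7, 8, 9].

Step 1: column multipliers v_i = (∏_{j≠i}(α_i − α_j))^{−1} mod 11.
  i = 1 (α = 5): (5−2)(5−3)(5−10)(5−6) = 3·2·(−5)·(−1) = 30 ≡ 8, so v_1 = 8^{−1} = 7 (mod 11).
  i = 2 (α = 2): (2−5)(2−3)(2−10)(2−6) = (−3)·(−1)·(−8)·(−4) = 96 ≡ 8, so v_2 = 8^{−1} = 7 (mod 11).
  i = 3 (α = 3): (3−5)(3−2)(3−10)(3−6) = (−2)·1·(−7)·(−3) = −42 ≡ 2, so v_3 = 2^{−1} = 6 (mod 11).
  i = 4 (α = 10): (10−5)(10−2)(10−3)(10−6) = 5·8·7·4 = 1120 ≡ 9, so v_4 = 9^{−1} = 5 (mod 11).
  i = 5 (α = 6): (6−5)(6−2)(6−3)(6−10) = 1·4·3·(−4) = −48 ≡ 7, so v_5 = 7^{−1} = 8 (mod 11).
  v = [7, 7, 6, 5, 8].
Step 2: syndromes of r = [8, 10, 7, 8, 9] (all sums mod 11).
  S_0 = Σ v_i r_i = 7·8 + 7·10 + 6·7 + 5·8 + 8·9 = 280 ≡ 5.
  S_1 = Σ v_i α_i r_i = 7·5·8 + 7·2·10 + 6·3·7 + 5·10·8 + 8·6·9 = 1378 ≡ 3.
  α_i^2 mod 11 = [3, 4, 9, 1, 3].
  S_2 = Σ v_i α_i^2 r_i = 7·3·8 + 7·4·10 + 6·9·7 + 5·1·8 + 8·3·9 = 1082 ≡ 4.
  S = (5, 3, 4) ≠ 0, so r is not a codeword (an error is present).
Step 3: locate the error. For a single error e at position i, S_ℓ = v_i·e·α_i^ℓ, so α_err = S_1/S_0.
  S_0^{−1} = 5^{−1} = 9 (mod 11), so α_err = 3·9 = 27 ≡ 5 = α_1. Error position i = 1.
  Consistency check: S_2/S_1 = 4·4 = 16 ≡ 5 = α_err ✓ (single-error assumption holds).
Step 4: error magnitude e = S_0/v_1 = S_0·∏_{j≠1}(α_1 − α_j) = 5·8 = 40 ≡ 7 (mod 11).
Step 5: correct position 1: c_1 = r_1 − e = 8 − 7 ≡ 1 (mod 11). Hence c = [1, 10, 7, 8, 9].
  Check: interpolating c through the α_i gives m(x) = 5 + 8·x (degree < 2) with m(α_i) = c_i for every i, so c is indeed a codeword.


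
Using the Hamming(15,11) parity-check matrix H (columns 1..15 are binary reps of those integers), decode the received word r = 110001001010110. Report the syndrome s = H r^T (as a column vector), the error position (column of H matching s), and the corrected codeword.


s = (0, 1, 0, 0)^T, error position = 4, corrected codeword c = 110101001010110

Compute s = H r^T mod 2 one row at a time:
  s_1 = 0 + 1 + 0 + 1 + 0 + 1 + 1 + 0 = 4 ≡ 0 (mod 2).
  s_2 = 0 + 0 + 1 + 0 + 0 + 1 + 1 + 0 = 3 ≡ 1 (mod 2).
  s_3 = 1 + 0 + 1 + 0 + 0 + 1 + 1 + 0 = 4 ≡ 0 (mod 2).
  s_4 = 1 + 0 + 0 + 0 + 1 + 1 + 1 + 0 = 4 ≡ 0 (mod 2).
s = (0, 1, 0, 0)^T — this equals column 4 of H (binary 0100), so error is at position 4.
Correct: flip bit 4 of r = 110001001010110 to get c = 110101001010110.


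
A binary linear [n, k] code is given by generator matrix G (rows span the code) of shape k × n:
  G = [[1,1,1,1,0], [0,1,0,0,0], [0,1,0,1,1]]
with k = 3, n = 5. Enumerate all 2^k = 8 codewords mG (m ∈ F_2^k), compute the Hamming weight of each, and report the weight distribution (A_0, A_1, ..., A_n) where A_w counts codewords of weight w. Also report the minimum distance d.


Weight distribution: A_0 = 1, A_1 = 1, A_2 = 1, A_3 = 3, A_4 = 2. Minimum distance d = 1.

Enumerate all 2^3 = 8 messages m ∈ F_2^3.
For each, compute codeword c = mG in F_2^5, then tally its weight.
  m = 000 → c = 00000, weight = 0.
  m = 100 → c = 11110, weight = 4.
  m = 010 → c = 01000, weight = 1.
  m = 110 → c = 10110, weight = 3.
  m = 001 → c = 01011, weight = 3.
  m = 101 → c = 10101, weight = 3.
  m = 011 → c = 00011, weight = 2.
  m = 111 → c = 11101, weight = 4.
Tally weights:
  weight 0: 1 codewords.
  weight 1: 1 codewords.
  weight 2: 1 codewords.
  weight 3: 3 codewords.
  weight 4: 2 codewords.
Minimum distance d = smallest w > 0 with A_w > 0 = 1.
Sanity: Σ A_w = 8 = 2^3 = 8 ✓.


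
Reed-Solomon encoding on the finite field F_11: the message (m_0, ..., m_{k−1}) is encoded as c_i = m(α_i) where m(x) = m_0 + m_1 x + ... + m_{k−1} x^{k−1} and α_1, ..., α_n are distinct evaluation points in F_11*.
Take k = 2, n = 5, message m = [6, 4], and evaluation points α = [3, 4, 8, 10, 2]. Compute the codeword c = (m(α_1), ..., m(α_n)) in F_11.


c = [7, 0, 5, 2, 3]

Message polynomial: m(x) = 6 + 4·x (mod 11).
For each evaluation point α_i, compute m(α_i) mod 11:
  α_1 = 3: Horner steps 4 → 7, so m(3) = 7.
  α_2 = 4: Horner steps 4 → 0, so m(4) = 0.
  α_3 = 8: Horner steps 4 → 5, so m(8) = 5.
  α_4 = 10: Horner steps 4 → 2, so m(10) = 2.
  α_5 = 2: Horner steps 4 → 3, so m(2) = 3.
Codeword c = [7, 0, 5, 2, 3] ∈ F_11^5.


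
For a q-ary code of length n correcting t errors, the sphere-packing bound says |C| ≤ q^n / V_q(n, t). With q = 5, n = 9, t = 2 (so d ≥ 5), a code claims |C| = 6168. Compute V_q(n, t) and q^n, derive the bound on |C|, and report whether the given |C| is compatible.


V_q(n, t) = 613, q^n = 1953125, Hamming bound = 3186, |C| = 6168 > bound (violated).

Step 1: Compute V_q(n, t) = Σ_{j=0}^2 C(n, j) (q−1)^j.
  j = 0: C(9,0)·(4)^0 = 1·1 = 1.
  j = 1: C(9,1)·(4)^1 = 9·4 = 36.
  j = 2: C(9,2)·(4)^2 = 36·16 = 576.
  V_q(n, t) = 1 + 36 + 576 = 613.
Step 2: q^n = 5^9 = 1953125.
Step 3: Hamming bound ⌊q^n / V_q(n,t)⌋ = ⌊1953125/613⌋ = 3186.
Step 4: Compare |C| = 6168 to 3186: violated.
The claimed |C| lies above the Hamming bound, so no 5-ary code of length 9 with d ≥ 5 can have 6168 codewords.


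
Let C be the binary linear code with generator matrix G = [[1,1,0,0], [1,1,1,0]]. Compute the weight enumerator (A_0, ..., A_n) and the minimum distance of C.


Weight distribution: A_0 = 1, A_1 = 1, A_2 = 1, A_3 = 1. Minimum distance d = 1.

Enumerate all 2^2 = 4 messages m ∈ F_2^2.
For each, compute codeword c = mG in F_2^4, then tally its weight.
  m = 00 → c = 0000, weight = 0.
  m = 10 → c = 1100, weight = 2.
  m = 01 → c = 1110, weight = 3.
  m = 11 → c = 0010, weight = 1.
Tally weights:
  weight 0: 1 codewords.
  weight 1: 1 codewords.
  weight 2: 1 codewords.
  weight 3: 1 codewords.
Minimum distance d = smallest w > 0 with A_w > 0 = 1.
Sanity: Σ A_w = 4 = 2^2 = 4 ✓.


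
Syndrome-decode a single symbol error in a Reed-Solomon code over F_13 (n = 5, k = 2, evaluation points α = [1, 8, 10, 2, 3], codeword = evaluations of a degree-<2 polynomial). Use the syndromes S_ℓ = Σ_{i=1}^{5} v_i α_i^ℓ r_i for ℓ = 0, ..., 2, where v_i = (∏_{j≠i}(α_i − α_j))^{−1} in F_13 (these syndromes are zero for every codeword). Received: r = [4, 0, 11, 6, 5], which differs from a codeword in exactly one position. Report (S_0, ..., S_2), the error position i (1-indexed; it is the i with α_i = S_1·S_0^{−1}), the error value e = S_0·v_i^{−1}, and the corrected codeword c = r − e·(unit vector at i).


S = (4, 4, 4), error at position 1, error magnitude e = 10, c = [7, 0, 11, 6, 5].

Step 1: column multipliers v_i = (∏_{j≠i}(α_i − α_j))^{−1} mod 13.
  i = 1 (α = 1): (1−8)(1−10)(1−2)(1−3) = (−7)·(−9)·(−1)·(−2) = 126 ≡ 9, so v_1 = 9^{−1} = 3 (mod 13).
  i = 2 (α = 8): (8−1)(8−10)(8−2)(8−3) = 7·(−2)·6·5 = −420 ≡ 9, so v_2 = 9^{−1} = 3 (mod 13).
  i = 3 (α = 10): (10−1)(10−8)(10−2)(10−3) = 9·2·8·7 = 1008 ≡ 7, so v_3 = 7^{−1} = 2 (mod 13).
  i = 4 (α = 2): (2−1)(2−8)(2−10)(2−3) = 1·(−6)·(−8)·(−1) = −48 ≡ 4, so v_4 = 4^{−1} = 10 (mod 13).
  i = 5 (α = 3): (3−1)(3−8)(3−10)(3−2) = 2·(−5)·(−7)·1 = 70 ≡ 5, so v_5 = 5^{−1} = 8 (mod 13).
  v = [3, 3, 2, 10, 8].
Step 2: syndromes of r = [4, 0, 11, 6, 5] (all sums mod 13).
  S_0 = Σ v_i r_i = 3·4 + 3·0 + 2·11 + 10·6 + 8·5 = 134 ≡ 4.
  S_1 = Σ v_i α_i r_i = 3·1·4 + 3·8·0 + 2·10·11 + 10·2·6 + 8·3·5 = 472 ≡ 4.
  α_i^2 mod 13 = [1, 12, 9, 4, 9].
  S_2 = Σ v_i α_i^2 r_i = 3·1·4 + 3·12·0 + 2·9·11 + 10·4·6 + 8·9·5 = 810 ≡ 4.
  S = (4, 4, 4) ≠ 0, so r is not a codeword (an error is present).
Step 3: locate the error. For a single error e at position i, S_ℓ = v_i·e·α_i^ℓ, so α_err = S_1/S_0.
  S_0^{−1} = 4^{−1} = 10 (mod 13), so α_err = 4·10 = 40 ≡ 1 = α_1. Error position i = 1.
  Consistency check: S_2/S_1 = 4·10 = 40 ≡ 1 = α_err ✓ (single-error assumption holds).
Step 4: error magnitude e = S_0/v_1 = S_0·∏_{j≠1}(α_1 − α_j) = 4·9 = 36 ≡ 10 (mod 13).
Step 5: correct position 1: c_1 = r_1 − e = 4 − 10 ≡ 7 (mod 13). Hence c = [7, 0, 11, 6, 5].
  Check: interpolating c through the α_i gives m(x) = 8 + 12·x (degree < 2) with m(α_i) = c_i for every i, so c is indeed a codeword.


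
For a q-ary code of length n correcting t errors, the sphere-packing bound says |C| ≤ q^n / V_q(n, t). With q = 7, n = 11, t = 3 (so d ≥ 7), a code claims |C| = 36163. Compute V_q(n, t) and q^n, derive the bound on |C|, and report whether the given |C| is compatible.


V_q(n, t) = 37687, q^n = 1977326743, Hamming bound = 52467, |C| = 36163 ≤ bound (satisfied).

Step 1: Compute V_q(n, t) = Σ_{j=0}^3 C(n, j) (q−1)^j.
  j = 0: C(11,0)·(6)^0 = 1·1 = 1.
  j = 1: C(11,1)·(6)^1 = 11·6 = 66.
  j = 2: C(11,2)·(6)^2 = 55·36 = 1980.
  j = 3: C(11,3)·(6)^3 = 165·216 = 35640.
  V_q(n, t) = 1 + 66 + 1980 + 35640 = 37687.
Step 2: q^n = 7^11 = 1977326743.
Step 3: Hamming bound ⌊q^n / V_q(n,t)⌋ = ⌊1977326743/37687⌋ = 52467.
Step 4: Compare |C| = 36163 to 52467: satisfied.
The claimed |C| lies below the Hamming bound.


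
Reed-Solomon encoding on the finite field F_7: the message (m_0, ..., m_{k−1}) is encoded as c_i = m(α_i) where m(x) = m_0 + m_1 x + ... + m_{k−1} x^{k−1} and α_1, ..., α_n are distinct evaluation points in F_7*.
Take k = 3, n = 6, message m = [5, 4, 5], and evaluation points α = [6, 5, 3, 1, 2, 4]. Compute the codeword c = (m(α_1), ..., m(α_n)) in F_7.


c = [6, 3, 6, 0, 5, 3]

Message polynomial: m(x) = 5 + 4·x + 5·x^2 (mod 7).
For each evaluation point α_i, compute m(α_i) mod 7:
  α_1 = 6: Horner steps 5 → 6 → 6, so m(6) = 6.
  α_2 = 5: Horner steps 5 → 1 → 3, so m(5) = 3.
  α_3 = 3: Horner steps 5 → 5 → 6, so m(3) = 6.
  α_4 = 1: Horner steps 5 → 2 → 0, so m(1) = 0.
  α_5 = 2: Horner steps 5 → 0 → 5, so m(2) = 5.
  α_6 = 4: Horner steps 5 → 3 → 3, so m(4) = 3.
Codeword c = [6, 3, 6, 0, 5, 3] ∈ F_7^6.


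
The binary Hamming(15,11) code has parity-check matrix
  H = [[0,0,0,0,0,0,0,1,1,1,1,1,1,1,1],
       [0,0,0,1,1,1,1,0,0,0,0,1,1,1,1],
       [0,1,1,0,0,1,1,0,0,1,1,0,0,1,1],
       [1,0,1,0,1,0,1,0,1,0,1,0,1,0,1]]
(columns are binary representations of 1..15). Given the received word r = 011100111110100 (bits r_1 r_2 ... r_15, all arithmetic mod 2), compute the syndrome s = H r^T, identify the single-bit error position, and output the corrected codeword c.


s = (1, 1, 1, 1)^T, error position = 15, corrected codeword c = 011100111110101

Compute s = H r^T mod 2 one row at a time:
  s_1 = 1 + 1 + 1 + 1 + 0 + 1 + 0 + 0 = 5 ≡ 1 (mod 2).
  s_2 = 1 + 0 + 0 + 1 + 0 + 1 + 0 + 0 = 3 ≡ 1 (mod 2).
  s_3 = 1 + 1 + 0 + 1 + 1 + 1 + 0 + 0 = 5 ≡ 1 (mod 2).
  s_4 = 0 + 1 + 0 + 1 + 1 + 1 + 1 + 0 = 5 ≡ 1 (mod 2).
s = (1, 1, 1, 1)^T — this equals column 15 of H (binary 1111), so error is at position 15.
Correct: flip bit 15 of r = 011100111110100 to get c = 011100111110101.


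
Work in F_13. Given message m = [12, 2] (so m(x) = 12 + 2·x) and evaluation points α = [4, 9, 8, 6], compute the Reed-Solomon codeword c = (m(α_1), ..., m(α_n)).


c = [7, 4, 2, 11]

Message polynomial: m(x) = 12 + 2·x (mod 13).
For each evaluation point α_i, compute m(α_i) mod 13:
  α_1 = 4: Horner steps 2 → 7, so m(4) = 7.
  α_2 = 9: Horner steps 2 → 4, so m(9) = 4.
  α_3 = 8: Horner steps 2 → 2, so m(8) = 2.
  α_4 = 6: Horner steps 2 → 11, so m(6) = 11.
Codeword c = [7, 4, 2, 11] ∈ F_13^4.


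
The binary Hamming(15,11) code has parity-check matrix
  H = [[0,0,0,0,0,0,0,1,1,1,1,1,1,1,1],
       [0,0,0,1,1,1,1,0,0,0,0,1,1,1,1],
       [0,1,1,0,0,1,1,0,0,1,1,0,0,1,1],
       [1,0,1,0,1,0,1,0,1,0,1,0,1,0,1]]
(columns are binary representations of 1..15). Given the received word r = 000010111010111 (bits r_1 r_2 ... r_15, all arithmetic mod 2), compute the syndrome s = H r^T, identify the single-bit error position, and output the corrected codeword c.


s = (0, 1, 0, 0)^T, error position = 4, corrected codeword c = 000110111010111

Compute s = H r^T mod 2 one row at a time:
  s_1 = 1 + 1 + 0 + 1 + 0 + 1 + 1 + 1 = 6 ≡ 0 (mod 2).
  s_2 = 0 + 1 + 0 + 1 + 0 + 1 + 1 + 1 = 5 ≡ 1 (mod 2).
  s_3 = 0 + 0 + 0 + 1 + 0 + 1 + 1 + 1 = 4 ≡ 0 (mod 2).
  s_4 = 0 + 0 + 1 + 1 + 1 + 1 + 1 + 1 = 6 ≡ 0 (mod 2).
s = (0, 1, 0, 0)^T — this equals column 4 of H (binary 0100), so error is at position 4.
Correct: flip bit 4 of r = 000010111010111 to get c = 000110111010111.


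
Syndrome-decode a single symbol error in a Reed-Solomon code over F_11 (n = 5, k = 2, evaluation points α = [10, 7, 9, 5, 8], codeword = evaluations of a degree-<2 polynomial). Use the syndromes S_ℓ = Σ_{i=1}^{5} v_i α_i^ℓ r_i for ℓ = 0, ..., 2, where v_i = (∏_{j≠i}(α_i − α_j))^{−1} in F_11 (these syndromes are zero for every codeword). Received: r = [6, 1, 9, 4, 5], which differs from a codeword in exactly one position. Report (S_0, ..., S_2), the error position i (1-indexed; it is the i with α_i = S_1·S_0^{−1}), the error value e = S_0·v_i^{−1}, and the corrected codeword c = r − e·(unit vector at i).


S = (6, 5, 6), error at position 1, error magnitude e = 4, c = [2, 1, 9, 4, 5].

Step 1: column multipliers v_i = (∏_{j≠i}(α_i − α_j))^{−1} mod 11.
  i = 1 (α = 10): (10−7)(10−9)(10−5)(10−8) = 3·1·5·2 = 30 ≡ 8, so v_1 = 8^{−1} = 7 (mod 11).
  i = 2 (α = 7): (7−10)(7−9)(7−5)(7−8) = (−3)·(−2)·2·(−1) = −12 ≡ 10, so v_2 = 10^{−1} = 10 (mod 11).
  i = 3 (α = 9): (9−10)(9−7)(9−5)(9−8) = (−1)·2·4·1 = −8 ≡ 3, so v_3 = 3^{−1} = 4 (mod 11).
  i = 4 (α = 5): (5−10)(5−7)(5−9)(5−8) = (−5)·(−2)·(−4)·(−3) = 120 ≡ 10, so v_4 = 10^{−1} = 10 (mod 11).
  i = 5 (α = 8): (8−10)(8−7)(8−9)(8−5) = (−2)·1·(−1)·3 = 6 ≡ 6, so v_5 = 6^{−1} = 2 (mod 11).
  v = [7, 10, 4, 10, 2].
Step 2: syndromes of r = [6, 1, 9, 4, 5] (all sums mod 11).
  S_0 = Σ v_i r_i = 7·6 + 10·1 + 4·9 + 10·4 + 2·5 = 138 ≡ 6.
  S_1 = Σ v_i α_i r_i = 7·10·6 + 10·7·1 + 4·9·9 + 10·5·4 + 2·8·5 = 1094 ≡ 5.
  α_i^2 mod 11 = [1, 5, 4, 3, 9].
  S_2 = Σ v_i α_i^2 r_i = 7·1·6 + 10·5·1 + 4·4·9 + 10·3·4 + 2·9·5 = 446 ≡ 6.
  S = (6, 5, 6) ≠ 0, so r is not a codeword (an error is present).
Step 3: locate the error. For a single error e at position i, S_ℓ = v_i·e·α_i^ℓ, so α_err = S_1/S_0.
  S_0^{−1} = 6^{−1} = 2 (mod 11), so α_err = 5·2 = 10 ≡ 10 = α_1. Error position i = 1.
  Consistency check: S_2/S_1 = 6·9 = 54 ≡ 10 = α_err ✓ (single-error assumption holds).
Step 4: error magnitude e = S_0/v_1 = S_0·∏_{j≠1}(α_1 − α_j) = 6·8 = 48 ≡ 4 (mod 11).
Step 5: correct position 1: c_1 = r_1 − e = 6 − 4 ≡ 2 (mod 11). Hence c = [2, 1, 9, 4, 5].
  Check: interpolating c through the α_i gives m(x) = 6 + 4·x (degree < 2) with m(α_i) = c_i for every i, so c is indeed a codeword.


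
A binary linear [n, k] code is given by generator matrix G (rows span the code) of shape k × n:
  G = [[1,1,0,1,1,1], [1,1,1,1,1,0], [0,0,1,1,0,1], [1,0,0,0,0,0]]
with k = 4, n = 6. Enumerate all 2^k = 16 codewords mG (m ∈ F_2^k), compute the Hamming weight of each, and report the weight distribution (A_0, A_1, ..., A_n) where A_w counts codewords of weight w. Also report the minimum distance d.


Weight distribution: A_0 = 1, A_1 = 2, A_2 = 2, A_3 = 4, A_4 = 5, A_5 = 2. Minimum distance d = 1.

Enumerate all 2^4 = 16 messages m ∈ F_2^4.
For each, compute codeword c = mG in F_2^6, then tally its weight.
  m = 0000 → c = 000000, weight = 0.
  m = 1000 → c = 110111, weight = 5.
  m = 0100 → c = 111110, weight = 5.
  m = 1100 → c = 001001, weight = 2.
  m = 0010 → c = 001101, weight = 3.
  m = 1010 → c = 111010, weight = 4.
  m = 0110 → c = 110011, weight = 4.
  m = 1110 → c = 000100, weight = 1.
  m = 0001 → c = 100000, weight = 1.
  m = 1001 → c = 010111, weight = 4.
  m = 0101 → c = 011110, weight = 4.
  m = 1101 → c = 101001, weight = 3.
  m = 0011 → c = 101101, weight = 4.
  m = 1011 → c = 011010, weight = 3.
  m = 0111 → c = 010011, weight = 3.
  m = 1111 → c = 100100, weight = 2.
Tally weights:
  weight 0: 1 codewords.
  weight 1: 2 codewords.
  weight 2: 2 codewords.
  weight 3: 4 codewords.
  weight 4: 5 codewords.
  weight 5: 2 codewords.
Minimum distance d = smallest w > 0 with A_w > 0 = 1.
Sanity: Σ A_w = 16 = 2^4 = 16 ✓.


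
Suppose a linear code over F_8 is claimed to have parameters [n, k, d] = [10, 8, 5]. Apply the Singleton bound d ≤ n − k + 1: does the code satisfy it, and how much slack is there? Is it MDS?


Singleton RHS = n − k + 1 = 3, slack = -2, bound violated (no such code; not MDS).

Singleton bound: d ≤ n − k + 1.
Here n = 10, k = 8, so n − k + 1 = 3.
Given d = 5, check d ≤ 3: NO.
Slack = (n − k + 1) − d = -2.
The slack is negative: d = 5 exceeds n − k + 1 = 3 by 2, so the Singleton bound is violated and no linear [10, 8, 5]_8 code can exist. In particular it is not MDS (MDS requires d = n − k + 1 exactly).
Description: the claimed parameters are [10, 8, 5]_8; such a code would be impossible (violates the Singleton bound).


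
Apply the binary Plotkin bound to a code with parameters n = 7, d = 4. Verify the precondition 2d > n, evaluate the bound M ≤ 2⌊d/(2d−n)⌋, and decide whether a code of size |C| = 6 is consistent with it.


Plotkin bound M ≤ 8; given |C| = 6 ≤ bound (satisfied).

Check applicability: 2d = 8, n = 7.
2d − n = 1 > 0, so Plotkin applies.
Compute d/(2d−n) = 4/1 ≈ 4.0000.
⌊d/(2d−n)⌋ = 4.
Plotkin bound: M ≤ 2·4 = 8.
Given |C| = 6, check: satisfied.
This |C| is below the Plotkin bound.


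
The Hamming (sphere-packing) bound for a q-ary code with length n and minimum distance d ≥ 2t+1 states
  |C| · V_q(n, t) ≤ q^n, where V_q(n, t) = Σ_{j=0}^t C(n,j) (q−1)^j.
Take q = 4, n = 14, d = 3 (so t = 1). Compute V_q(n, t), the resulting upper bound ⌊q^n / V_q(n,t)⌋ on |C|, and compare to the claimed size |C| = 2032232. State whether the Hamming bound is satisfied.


V_q(n, t) = 43, q^n = 268435456, Hamming bound = 6242685, |C| = 2032232 ≤ bound (satisfied).

Step 1: Compute V_q(n, t) = Σ_{j=0}^1 C(n, j) (q−1)^j.
  j = 0: C(14,0)·(3)^0 = 1·1 = 1.
  j = 1: C(14,1)·(3)^1 = 14·3 = 42.
  V_q(n, t) = 1 + 42 = 43.
Step 2: q^n = 4^14 = 268435456.
Step 3: Hamming bound ⌊q^n / V_q(n,t)⌋ = ⌊268435456/43⌋ = 6242685.
Step 4: Compare |C| = 2032232 to 6242685: satisfied.
The claimed |C| lies below the Hamming bound.


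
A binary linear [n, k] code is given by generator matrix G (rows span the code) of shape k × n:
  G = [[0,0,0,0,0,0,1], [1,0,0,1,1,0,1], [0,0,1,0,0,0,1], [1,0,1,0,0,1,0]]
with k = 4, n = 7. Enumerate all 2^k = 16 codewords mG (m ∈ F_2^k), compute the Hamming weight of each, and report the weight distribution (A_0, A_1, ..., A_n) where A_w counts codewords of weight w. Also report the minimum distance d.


Weight distribution: A_0 = 1, A_1 = 2, A_2 = 2, A_3 = 4, A_4 = 5, A_5 = 2. Minimum distance d = 1.

Enumerate all 2^4 = 16 messages m ∈ F_2^4.
For each, compute codeword c = mG in F_2^7, then tally its weight.
  m = 0000 → c = 0000000, weight = 0.
  m = 1000 → c = 0000001, weight = 1.
  m = 0100 → c = 1001101, weight = 4.
  m = 1100 → c = 1001100, weight = 3.
  m = 0010 → c = 0010001, weight = 2.
  m = 1010 → c = 0010000, weight = 1.
  m = 0110 → c = 1011100, weight = 4.
  m = 1110 → c = 1011101, weight = 5.
  m = 0001 → c = 1010010, weight = 3.
  m = 1001 → c = 1010011, weight = 4.
  m = 0101 → c = 0011111, weight = 5.
  m = 1101 → c = 0011110, weight = 4.
  m = 0011 → c = 1000011, weight = 3.
  m = 1011 → c = 1000010, weight = 2.
  m = 0111 → c = 0001110, weight = 3.
  m = 1111 → c = 0001111, weight = 4.
Tally weights:
  weight 0: 1 codewords.
  weight 1: 2 codewords.
  weight 2: 2 codewords.
  weight 3: 4 codewords.
  weight 4: 5 codewords.
  weight 5: 2 codewords.
Minimum distance d = smallest w > 0 with A_w > 0 = 1.
Sanity: Σ A_w = 16 = 2^4 = 16 ✓.


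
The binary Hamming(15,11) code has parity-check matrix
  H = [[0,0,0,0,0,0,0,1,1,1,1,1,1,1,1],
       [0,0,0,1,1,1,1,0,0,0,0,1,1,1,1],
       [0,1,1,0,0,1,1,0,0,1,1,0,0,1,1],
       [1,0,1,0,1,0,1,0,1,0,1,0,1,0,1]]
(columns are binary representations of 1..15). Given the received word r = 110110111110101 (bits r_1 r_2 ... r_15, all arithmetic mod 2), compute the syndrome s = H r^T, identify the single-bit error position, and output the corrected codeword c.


s = (0, 1, 1, 1)^T, error position = 7, corrected codeword c = 110110011110101

Compute s = H r^T mod 2 one row at a time:
  s_1 = 1 + 1 + 1 + 1 + 0 + 1 + 0 + 1 = 6 ≡ 0 (mod 2).
  s_2 = 1 + 1 + 0 + 1 + 0 + 1 + 0 + 1 = 5 ≡ 1 (mod 2).
  s_3 = 1 + 0 + 0 + 1 + 1 + 1 + 0 + 1 = 5 ≡ 1 (mod 2).
  s_4 = 1 + 0 + 1 + 1 + 1 + 1 + 1 + 1 = 7 ≡ 1 (mod 2).
s = (0, 1, 1, 1)^T — this equals column 7 of H (binary 0111), so error is at position 7.
Correct: flip bit 7 of r = 110110111110101 to get c = 110110011110101.


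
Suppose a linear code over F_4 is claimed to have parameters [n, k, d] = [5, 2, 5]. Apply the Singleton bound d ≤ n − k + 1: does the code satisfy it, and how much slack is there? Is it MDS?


Singleton RHS = n − k + 1 = 4, slack = -1, bound violated (no such code; not MDS).

Singleton bound: d ≤ n − k + 1.
Here n = 5, k = 2, so n − k + 1 = 4.
Given d = 5, check d ≤ 4: NO.
Slack = (n − k + 1) − d = -1.
The slack is negative: d = 5 exceeds n − k + 1 = 4 by 1, so the Singleton bound is violated and no linear [5, 2, 5]_4 code can exist. In particular it is not MDS (MDS requires d = n − k + 1 exactly).
Description: the claimed parameters are [5, 2, 5]_4; such a code would be impossible (violates the Singleton bound).
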